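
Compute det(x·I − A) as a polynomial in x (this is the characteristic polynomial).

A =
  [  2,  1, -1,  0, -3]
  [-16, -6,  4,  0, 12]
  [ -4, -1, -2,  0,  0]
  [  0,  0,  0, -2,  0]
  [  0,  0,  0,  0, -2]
x^5 + 10*x^4 + 40*x^3 + 80*x^2 + 80*x + 32

Expanding det(x·I − A) (e.g. by cofactor expansion or by noting that A is similar to its Jordan form J, which has the same characteristic polynomial as A) gives
  χ_A(x) = x^5 + 10*x^4 + 40*x^3 + 80*x^2 + 80*x + 32
which factors as (x + 2)^5. The eigenvalues (with algebraic multiplicities) are λ = -2 with multiplicity 5.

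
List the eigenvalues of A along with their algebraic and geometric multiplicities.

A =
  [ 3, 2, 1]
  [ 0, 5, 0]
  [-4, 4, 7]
λ = 5: alg = 3, geom = 2

Step 1 — factor the characteristic polynomial to read off the algebraic multiplicities:
  χ_A(x) = (x - 5)^3

Step 2 — compute geometric multiplicities via the rank-nullity identity g(λ) = n − rank(A − λI):
  rank(A − (5)·I) = 1, so dim ker(A − (5)·I) = n − 1 = 2

Summary:
  λ = 5: algebraic multiplicity = 3, geometric multiplicity = 2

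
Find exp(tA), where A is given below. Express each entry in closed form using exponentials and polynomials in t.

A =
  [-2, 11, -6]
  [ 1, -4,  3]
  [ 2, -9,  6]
e^{tA} =
  [3*t^2/2 - 2*t + 1, -6*t^2 + 11*t, 9*t^2/2 - 6*t]
  [t, 1 - 4*t, 3*t]
  [-t^2/2 + 2*t, 2*t^2 - 9*t, -3*t^2/2 + 6*t + 1]

Strategy: write A = P · J · P⁻¹ where J is a Jordan canonical form, so e^{tA} = P · e^{tJ} · P⁻¹, and e^{tJ} can be computed block-by-block.

A has Jordan form
J =
  [0, 1, 0]
  [0, 0, 1]
  [0, 0, 0]
(up to reordering of blocks).

Per-block formulas:
  For a 3×3 Jordan block J_3(0): exp(t · J_3(0)) = e^(0t)·(I + t·N + (t^2/2)·N^2), where N is the 3×3 nilpotent shift.

After assembling e^{tJ} and conjugating by P, we get:

e^{tA} =
  [3*t^2/2 - 2*t + 1, -6*t^2 + 11*t, 9*t^2/2 - 6*t]
  [t, 1 - 4*t, 3*t]
  [-t^2/2 + 2*t, 2*t^2 - 9*t, -3*t^2/2 + 6*t + 1]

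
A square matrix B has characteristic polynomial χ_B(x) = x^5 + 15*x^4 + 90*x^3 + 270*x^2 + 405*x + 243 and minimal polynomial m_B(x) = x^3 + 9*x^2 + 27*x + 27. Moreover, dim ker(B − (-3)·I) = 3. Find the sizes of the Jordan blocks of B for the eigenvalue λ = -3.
Block sizes for λ = -3: [3, 1, 1]

Step 1 — from the characteristic polynomial, algebraic multiplicity of λ = -3 is 5. From dim ker(B − (-3)·I) = 3, there are exactly 3 Jordan blocks for λ = -3.
Step 2 — from the minimal polynomial, the factor (x + 3)^3 tells us the largest block for λ = -3 has size 3.
Step 3 — with total size 5, 3 blocks, and largest block 3, the block sizes (in nonincreasing order) are [3, 1, 1].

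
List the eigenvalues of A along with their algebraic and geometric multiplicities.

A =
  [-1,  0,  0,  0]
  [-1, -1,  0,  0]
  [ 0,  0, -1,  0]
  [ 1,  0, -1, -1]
λ = -1: alg = 4, geom = 2

Step 1 — factor the characteristic polynomial to read off the algebraic multiplicities:
  χ_A(x) = (x + 1)^4

Step 2 — compute geometric multiplicities via the rank-nullity identity g(λ) = n − rank(A − λI):
  rank(A − (-1)·I) = 2, so dim ker(A − (-1)·I) = n − 2 = 2

Summary:
  λ = -1: algebraic multiplicity = 4, geometric multiplicity = 2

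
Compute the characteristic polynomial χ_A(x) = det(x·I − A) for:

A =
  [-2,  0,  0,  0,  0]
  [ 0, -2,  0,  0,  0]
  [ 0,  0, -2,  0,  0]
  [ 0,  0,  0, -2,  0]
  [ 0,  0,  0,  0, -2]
x^5 + 10*x^4 + 40*x^3 + 80*x^2 + 80*x + 32

Expanding det(x·I − A) (e.g. by cofactor expansion or by noting that A is similar to its Jordan form J, which has the same characteristic polynomial as A) gives
  χ_A(x) = x^5 + 10*x^4 + 40*x^3 + 80*x^2 + 80*x + 32
which factors as (x + 2)^5. The eigenvalues (with algebraic multiplicities) are λ = -2 with multiplicity 5.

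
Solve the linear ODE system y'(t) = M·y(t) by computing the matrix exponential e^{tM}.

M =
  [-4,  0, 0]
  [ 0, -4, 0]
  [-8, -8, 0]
e^{tM} =
  [exp(-4*t), 0, 0]
  [0, exp(-4*t), 0]
  [-2 + 2*exp(-4*t), -2 + 2*exp(-4*t), 1]

Strategy: write M = P · J · P⁻¹ where J is a Jordan canonical form, so e^{tM} = P · e^{tJ} · P⁻¹, and e^{tJ} can be computed block-by-block.

M has Jordan form
J =
  [-4,  0, 0]
  [ 0, -4, 0]
  [ 0,  0, 0]
(up to reordering of blocks).

Per-block formulas:
  For a 1×1 block at λ = 0: exp(t · [0]) = [e^(0t)].
  For a 1×1 block at λ = -4: exp(t · [-4]) = [e^(-4t)].

After assembling e^{tJ} and conjugating by P, we get:

e^{tM} =
  [exp(-4*t), 0, 0]
  [0, exp(-4*t), 0]
  [-2 + 2*exp(-4*t), -2 + 2*exp(-4*t), 1]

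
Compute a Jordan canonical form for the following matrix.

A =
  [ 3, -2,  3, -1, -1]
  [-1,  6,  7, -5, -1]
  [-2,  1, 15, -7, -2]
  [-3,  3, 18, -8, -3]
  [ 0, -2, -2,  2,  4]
J_2(4) ⊕ J_2(4) ⊕ J_1(4)

The characteristic polynomial is
  det(x·I − A) = x^5 - 20*x^4 + 160*x^3 - 640*x^2 + 1280*x - 1024 = (x - 4)^5

Eigenvalues and multiplicities (the geometric multiplicity of λ is n − rank(A − λI), which equals the number of Jordan blocks for λ):
  λ = 4: algebraic multiplicity = 5, geometric multiplicity = 3

Determining the block sizes for each eigenvalue:
  λ = 4: with am = 5 and gm = 3, the partition is not yet determined (e.g. several partitions of 5 into 3 parts exist). Let N = A − (4)·I. Computing rank(N^1) = 2, rank(N^2) = 0; the number of blocks of size ≥ j is rank(N^{j−1}) − rank(N^j), giving [3, 2]. So we have 2 block(s) of size 2, 1 block(s) of size 1 → block sizes [2, 2, 1]

Assembling the blocks gives a Jordan form
J =
  [4, 1, 0, 0, 0]
  [0, 4, 0, 0, 0]
  [0, 0, 4, 1, 0]
  [0, 0, 0, 4, 0]
  [0, 0, 0, 0, 4]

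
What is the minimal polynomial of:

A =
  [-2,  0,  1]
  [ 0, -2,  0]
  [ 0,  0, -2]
x^2 + 4*x + 4

The characteristic polynomial is χ_A(x) = (x + 2)^3, so the eigenvalues are known. The minimal polynomial is
  m_A(x) = Π_λ (x − λ)^{k_λ}
where k_λ is the size of the *largest* Jordan block for λ (equivalently, the smallest k with (A − λI)^k v = 0 for every generalised eigenvector v of λ).

  λ = -2: largest Jordan block has size 2, contributing (x + 2)^2

So m_A(x) = (x + 2)^2 = x^2 + 4*x + 4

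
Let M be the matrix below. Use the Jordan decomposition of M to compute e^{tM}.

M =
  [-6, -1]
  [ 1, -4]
e^{tM} =
  [-t*exp(-5*t) + exp(-5*t), -t*exp(-5*t)]
  [t*exp(-5*t), t*exp(-5*t) + exp(-5*t)]

Strategy: write M = P · J · P⁻¹ where J is a Jordan canonical form, so e^{tM} = P · e^{tJ} · P⁻¹, and e^{tJ} can be computed block-by-block.

M has Jordan form
J =
  [-5,  1]
  [ 0, -5]
(up to reordering of blocks).

Per-block formulas:
  For a 2×2 Jordan block J_2(-5): exp(t · J_2(-5)) = e^(-5t)·(I + t·N), where N is the 2×2 nilpotent shift.

After assembling e^{tJ} and conjugating by P, we get:

e^{tM} =
  [-t*exp(-5*t) + exp(-5*t), -t*exp(-5*t)]
  [t*exp(-5*t), t*exp(-5*t) + exp(-5*t)]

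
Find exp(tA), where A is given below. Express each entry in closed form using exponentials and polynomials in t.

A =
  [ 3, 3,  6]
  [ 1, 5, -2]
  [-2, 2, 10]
e^{tA} =
  [-3*t*exp(6*t) + exp(6*t), 3*t*exp(6*t), 6*t*exp(6*t)]
  [t*exp(6*t), -t*exp(6*t) + exp(6*t), -2*t*exp(6*t)]
  [-2*t*exp(6*t), 2*t*exp(6*t), 4*t*exp(6*t) + exp(6*t)]

Strategy: write A = P · J · P⁻¹ where J is a Jordan canonical form, so e^{tA} = P · e^{tJ} · P⁻¹, and e^{tJ} can be computed block-by-block.

A has Jordan form
J =
  [6, 1, 0]
  [0, 6, 0]
  [0, 0, 6]
(up to reordering of blocks).

Per-block formulas:
  For a 2×2 Jordan block J_2(6): exp(t · J_2(6)) = e^(6t)·(I + t·N), where N is the 2×2 nilpotent shift.
  For a 1×1 block at λ = 6: exp(t · [6]) = [e^(6t)].

After assembling e^{tJ} and conjugating by P, we get:

e^{tA} =
  [-3*t*exp(6*t) + exp(6*t), 3*t*exp(6*t), 6*t*exp(6*t)]
  [t*exp(6*t), -t*exp(6*t) + exp(6*t), -2*t*exp(6*t)]
  [-2*t*exp(6*t), 2*t*exp(6*t), 4*t*exp(6*t) + exp(6*t)]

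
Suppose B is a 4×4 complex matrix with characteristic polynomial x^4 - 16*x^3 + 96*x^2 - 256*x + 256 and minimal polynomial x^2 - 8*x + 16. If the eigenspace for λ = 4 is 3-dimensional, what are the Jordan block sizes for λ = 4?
Block sizes for λ = 4: [2, 1, 1]

Step 1 — from the characteristic polynomial, algebraic multiplicity of λ = 4 is 4. From dim ker(B − (4)·I) = 3, there are exactly 3 Jordan blocks for λ = 4.
Step 2 — from the minimal polynomial, the factor (x − 4)^2 tells us the largest block for λ = 4 has size 2.
Step 3 — with total size 4, 3 blocks, and largest block 2, the block sizes (in nonincreasing order) are [2, 1, 1].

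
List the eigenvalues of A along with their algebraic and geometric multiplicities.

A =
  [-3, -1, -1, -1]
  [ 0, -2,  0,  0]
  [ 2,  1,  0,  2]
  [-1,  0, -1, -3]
λ = -2: alg = 4, geom = 2

Step 1 — factor the characteristic polynomial to read off the algebraic multiplicities:
  χ_A(x) = (x + 2)^4

Step 2 — compute geometric multiplicities via the rank-nullity identity g(λ) = n − rank(A − λI):
  rank(A − (-2)·I) = 2, so dim ker(A − (-2)·I) = n − 2 = 2

Summary:
  λ = -2: algebraic multiplicity = 4, geometric multiplicity = 2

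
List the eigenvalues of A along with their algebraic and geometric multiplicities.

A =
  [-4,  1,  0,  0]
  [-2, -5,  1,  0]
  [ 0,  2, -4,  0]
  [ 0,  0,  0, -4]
λ = -5: alg = 1, geom = 1; λ = -4: alg = 3, geom = 2

Step 1 — factor the characteristic polynomial to read off the algebraic multiplicities:
  χ_A(x) = (x + 4)^3*(x + 5)

Step 2 — compute geometric multiplicities via the rank-nullity identity g(λ) = n − rank(A − λI):
  rank(A − (-5)·I) = 3, so dim ker(A − (-5)·I) = n − 3 = 1
  rank(A − (-4)·I) = 2, so dim ker(A − (-4)·I) = n − 2 = 2

Summary:
  λ = -5: algebraic multiplicity = 1, geometric multiplicity = 1
  λ = -4: algebraic multiplicity = 3, geometric multiplicity = 2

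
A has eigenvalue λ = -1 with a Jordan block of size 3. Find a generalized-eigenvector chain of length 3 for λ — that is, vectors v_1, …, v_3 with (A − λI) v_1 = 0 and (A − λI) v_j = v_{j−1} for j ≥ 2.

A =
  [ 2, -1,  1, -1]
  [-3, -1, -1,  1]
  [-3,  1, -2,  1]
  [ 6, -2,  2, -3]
A Jordan chain for λ = -1 of length 3:
v_1 = (3, 0, -3, 6)ᵀ
v_2 = (3, -3, -3, 6)ᵀ
v_3 = (1, 0, 0, 0)ᵀ

Let N = A − (-1)·I. We want v_3 with N^3 v_3 = 0 but N^2 v_3 ≠ 0; then v_{j-1} := N · v_j for j = 3, …, 2.

Pick v_3 = (1, 0, 0, 0)ᵀ.
Then v_2 = N · v_3 = (3, -3, -3, 6)ᵀ.
Then v_1 = N · v_2 = (3, 0, -3, 6)ᵀ.

Sanity check: (A − (-1)·I) v_1 = (0, 0, 0, 0)ᵀ = 0. ✓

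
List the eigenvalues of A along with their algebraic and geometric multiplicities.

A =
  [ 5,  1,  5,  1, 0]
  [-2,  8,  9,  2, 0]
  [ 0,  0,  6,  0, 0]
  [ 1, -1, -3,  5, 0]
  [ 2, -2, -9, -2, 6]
λ = 6: alg = 5, geom = 3

Step 1 — factor the characteristic polynomial to read off the algebraic multiplicities:
  χ_A(x) = (x - 6)^5

Step 2 — compute geometric multiplicities via the rank-nullity identity g(λ) = n − rank(A − λI):
  rank(A − (6)·I) = 2, so dim ker(A − (6)·I) = n − 2 = 3

Summary:
  λ = 6: algebraic multiplicity = 5, geometric multiplicity = 3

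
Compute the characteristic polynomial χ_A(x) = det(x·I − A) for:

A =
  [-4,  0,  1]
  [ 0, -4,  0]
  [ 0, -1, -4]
x^3 + 12*x^2 + 48*x + 64

Expanding det(x·I − A) (e.g. by cofactor expansion or by noting that A is similar to its Jordan form J, which has the same characteristic polynomial as A) gives
  χ_A(x) = x^3 + 12*x^2 + 48*x + 64
which factors as (x + 4)^3. The eigenvalues (with algebraic multiplicities) are λ = -4 with multiplicity 3.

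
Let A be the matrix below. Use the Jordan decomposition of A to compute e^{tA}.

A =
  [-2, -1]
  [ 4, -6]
e^{tA} =
  [2*t*exp(-4*t) + exp(-4*t), -t*exp(-4*t)]
  [4*t*exp(-4*t), -2*t*exp(-4*t) + exp(-4*t)]

Strategy: write A = P · J · P⁻¹ where J is a Jordan canonical form, so e^{tA} = P · e^{tJ} · P⁻¹, and e^{tJ} can be computed block-by-block.

A has Jordan form
J =
  [-4,  1]
  [ 0, -4]
(up to reordering of blocks).

Per-block formulas:
  For a 2×2 Jordan block J_2(-4): exp(t · J_2(-4)) = e^(-4t)·(I + t·N), where N is the 2×2 nilpotent shift.

After assembling e^{tJ} and conjugating by P, we get:

e^{tA} =
  [2*t*exp(-4*t) + exp(-4*t), -t*exp(-4*t)]
  [4*t*exp(-4*t), -2*t*exp(-4*t) + exp(-4*t)]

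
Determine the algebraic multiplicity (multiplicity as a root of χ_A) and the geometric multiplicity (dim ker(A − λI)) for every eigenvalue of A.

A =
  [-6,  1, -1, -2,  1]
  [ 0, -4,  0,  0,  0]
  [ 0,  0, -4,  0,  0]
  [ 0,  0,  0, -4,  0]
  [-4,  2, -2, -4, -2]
λ = -4: alg = 5, geom = 4

Step 1 — factor the characteristic polynomial to read off the algebraic multiplicities:
  χ_A(x) = (x + 4)^5

Step 2 — compute geometric multiplicities via the rank-nullity identity g(λ) = n − rank(A − λI):
  rank(A − (-4)·I) = 1, so dim ker(A − (-4)·I) = n − 1 = 4

Summary:
  λ = -4: algebraic multiplicity = 5, geometric multiplicity = 4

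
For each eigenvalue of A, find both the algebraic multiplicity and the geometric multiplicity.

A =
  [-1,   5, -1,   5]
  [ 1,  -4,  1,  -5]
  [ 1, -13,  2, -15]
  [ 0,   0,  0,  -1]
λ = -1: alg = 4, geom = 2

Step 1 — factor the characteristic polynomial to read off the algebraic multiplicities:
  χ_A(x) = (x + 1)^4

Step 2 — compute geometric multiplicities via the rank-nullity identity g(λ) = n − rank(A − λI):
  rank(A − (-1)·I) = 2, so dim ker(A − (-1)·I) = n − 2 = 2

Summary:
  λ = -1: algebraic multiplicity = 4, geometric multiplicity = 2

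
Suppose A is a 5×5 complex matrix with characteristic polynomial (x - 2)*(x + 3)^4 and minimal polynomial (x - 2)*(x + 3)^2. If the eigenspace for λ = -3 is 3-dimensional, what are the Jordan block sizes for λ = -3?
Block sizes for λ = -3: [2, 1, 1]

Step 1 — from the characteristic polynomial, algebraic multiplicity of λ = -3 is 4. From dim ker(A − (-3)·I) = 3, there are exactly 3 Jordan blocks for λ = -3.
Step 2 — from the minimal polynomial, the factor (x + 3)^2 tells us the largest block for λ = -3 has size 2.
Step 3 — with total size 4, 3 blocks, and largest block 2, the block sizes (in nonincreasing order) are [2, 1, 1].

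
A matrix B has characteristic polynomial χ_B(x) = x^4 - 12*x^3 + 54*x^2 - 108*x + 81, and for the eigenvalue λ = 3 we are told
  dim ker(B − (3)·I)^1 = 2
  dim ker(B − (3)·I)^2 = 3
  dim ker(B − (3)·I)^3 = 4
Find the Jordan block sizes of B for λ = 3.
Block sizes for λ = 3: [3, 1]

From the dimensions of kernels of powers, the number of Jordan blocks of size at least j is d_j − d_{j−1} where d_j = dim ker(N^j) (with d_0 = 0). Computing the differences gives [2, 1, 1].
The number of blocks of size exactly k is (#blocks of size ≥ k) − (#blocks of size ≥ k + 1), so the partition is: 1 block(s) of size 1, 1 block(s) of size 3.
In nonincreasing order the block sizes are [3, 1].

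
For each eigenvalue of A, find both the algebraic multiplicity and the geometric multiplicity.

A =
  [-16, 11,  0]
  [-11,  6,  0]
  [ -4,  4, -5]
λ = -5: alg = 3, geom = 2

Step 1 — factor the characteristic polynomial to read off the algebraic multiplicities:
  χ_A(x) = (x + 5)^3

Step 2 — compute geometric multiplicities via the rank-nullity identity g(λ) = n − rank(A − λI):
  rank(A − (-5)·I) = 1, so dim ker(A − (-5)·I) = n − 1 = 2

Summary:
  λ = -5: algebraic multiplicity = 3, geometric multiplicity = 2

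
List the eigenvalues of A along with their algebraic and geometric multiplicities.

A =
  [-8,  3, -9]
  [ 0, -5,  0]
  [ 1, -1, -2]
λ = -5: alg = 3, geom = 2

Step 1 — factor the characteristic polynomial to read off the algebraic multiplicities:
  χ_A(x) = (x + 5)^3

Step 2 — compute geometric multiplicities via the rank-nullity identity g(λ) = n − rank(A − λI):
  rank(A − (-5)·I) = 1, so dim ker(A − (-5)·I) = n − 1 = 2

Summary:
  λ = -5: algebraic multiplicity = 3, geometric multiplicity = 2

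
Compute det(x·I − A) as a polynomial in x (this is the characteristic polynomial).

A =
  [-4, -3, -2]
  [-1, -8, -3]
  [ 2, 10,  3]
x^3 + 9*x^2 + 27*x + 27

Expanding det(x·I − A) (e.g. by cofactor expansion or by noting that A is similar to its Jordan form J, which has the same characteristic polynomial as A) gives
  χ_A(x) = x^3 + 9*x^2 + 27*x + 27
which factors as (x + 3)^3. The eigenvalues (with algebraic multiplicities) are λ = -3 with multiplicity 3.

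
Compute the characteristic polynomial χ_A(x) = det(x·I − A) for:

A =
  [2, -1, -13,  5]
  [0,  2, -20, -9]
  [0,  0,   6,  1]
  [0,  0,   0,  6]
x^4 - 16*x^3 + 88*x^2 - 192*x + 144

Expanding det(x·I − A) (e.g. by cofactor expansion or by noting that A is similar to its Jordan form J, which has the same characteristic polynomial as A) gives
  χ_A(x) = x^4 - 16*x^3 + 88*x^2 - 192*x + 144
which factors as (x - 6)^2*(x - 2)^2. The eigenvalues (with algebraic multiplicities) are λ = 2 with multiplicity 2, λ = 6 with multiplicity 2.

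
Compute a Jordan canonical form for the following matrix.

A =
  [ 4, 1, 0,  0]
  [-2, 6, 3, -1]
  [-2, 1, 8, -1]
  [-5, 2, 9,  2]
J_3(5) ⊕ J_1(5)

The characteristic polynomial is
  det(x·I − A) = x^4 - 20*x^3 + 150*x^2 - 500*x + 625 = (x - 5)^4

Eigenvalues and multiplicities (the geometric multiplicity of λ is n − rank(A − λI), which equals the number of Jordan blocks for λ):
  λ = 5: algebraic multiplicity = 4, geometric multiplicity = 2

Determining the block sizes for each eigenvalue:
  λ = 5: with am = 4 and gm = 2, the partition is not yet determined (e.g. several partitions of 4 into 2 parts exist). Let N = A − (5)·I. Computing rank(N^1) = 2, rank(N^2) = 1, rank(N^3) = 0; the number of blocks of size ≥ j is rank(N^{j−1}) − rank(N^j), giving [2, 1, 1]. So we have 1 block(s) of size 3, 1 block(s) of size 1 → block sizes [3, 1]

Assembling the blocks gives a Jordan form
J =
  [5, 1, 0, 0]
  [0, 5, 1, 0]
  [0, 0, 5, 0]
  [0, 0, 0, 5]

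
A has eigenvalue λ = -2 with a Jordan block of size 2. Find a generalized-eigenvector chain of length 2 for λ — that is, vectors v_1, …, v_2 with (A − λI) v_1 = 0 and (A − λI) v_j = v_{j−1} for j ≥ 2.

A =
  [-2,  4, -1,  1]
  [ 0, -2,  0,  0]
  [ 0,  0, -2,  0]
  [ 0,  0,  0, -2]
A Jordan chain for λ = -2 of length 2:
v_1 = (4, 0, 0, 0)ᵀ
v_2 = (0, 1, 0, 0)ᵀ

Let N = A − (-2)·I. We want v_2 with N^2 v_2 = 0 but N^1 v_2 ≠ 0; then v_{j-1} := N · v_j for j = 2, …, 2.

Pick v_2 = (0, 1, 0, 0)ᵀ.
Then v_1 = N · v_2 = (4, 0, 0, 0)ᵀ.

Sanity check: (A − (-2)·I) v_1 = (0, 0, 0, 0)ᵀ = 0. ✓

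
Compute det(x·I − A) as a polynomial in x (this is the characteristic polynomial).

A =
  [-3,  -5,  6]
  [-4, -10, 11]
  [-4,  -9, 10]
x^3 + 3*x^2 + 3*x + 1

Expanding det(x·I − A) (e.g. by cofactor expansion or by noting that A is similar to its Jordan form J, which has the same characteristic polynomial as A) gives
  χ_A(x) = x^3 + 3*x^2 + 3*x + 1
which factors as (x + 1)^3. The eigenvalues (with algebraic multiplicities) are λ = -1 with multiplicity 3.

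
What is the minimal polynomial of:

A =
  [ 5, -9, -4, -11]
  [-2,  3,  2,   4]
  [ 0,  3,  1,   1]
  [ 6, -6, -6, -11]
x^4 + 2*x^3 - 4*x^2 - 2*x + 3

The characteristic polynomial is χ_A(x) = (x - 1)^2*(x + 1)*(x + 3), so the eigenvalues are known. The minimal polynomial is
  m_A(x) = Π_λ (x − λ)^{k_λ}
where k_λ is the size of the *largest* Jordan block for λ (equivalently, the smallest k with (A − λI)^k v = 0 for every generalised eigenvector v of λ).

  λ = -3: largest Jordan block has size 1, contributing (x + 3)
  λ = -1: largest Jordan block has size 1, contributing (x + 1)
  λ = 1: largest Jordan block has size 2, contributing (x − 1)^2

So m_A(x) = (x - 1)^2*(x + 1)*(x + 3) = x^4 + 2*x^3 - 4*x^2 - 2*x + 3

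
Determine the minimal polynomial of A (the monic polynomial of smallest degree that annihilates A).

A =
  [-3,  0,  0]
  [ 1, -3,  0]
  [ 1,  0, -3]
x^2 + 6*x + 9

The characteristic polynomial is χ_A(x) = (x + 3)^3, so the eigenvalues are known. The minimal polynomial is
  m_A(x) = Π_λ (x − λ)^{k_λ}
where k_λ is the size of the *largest* Jordan block for λ (equivalently, the smallest k with (A − λI)^k v = 0 for every generalised eigenvector v of λ).

  λ = -3: largest Jordan block has size 2, contributing (x + 3)^2

So m_A(x) = (x + 3)^2 = x^2 + 6*x + 9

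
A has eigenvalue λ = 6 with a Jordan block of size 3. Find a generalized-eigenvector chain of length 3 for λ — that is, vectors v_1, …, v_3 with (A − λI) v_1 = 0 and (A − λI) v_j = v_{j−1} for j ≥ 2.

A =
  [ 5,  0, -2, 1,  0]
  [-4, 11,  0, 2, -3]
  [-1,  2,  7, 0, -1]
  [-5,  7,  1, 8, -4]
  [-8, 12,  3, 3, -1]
A Jordan chain for λ = 6 of length 3:
v_1 = (-2, -2, 0, -2, -2)ᵀ
v_2 = (-1, -4, -1, -5, -8)ᵀ
v_3 = (1, 0, 0, 0, 0)ᵀ

Let N = A − (6)·I. We want v_3 with N^3 v_3 = 0 but N^2 v_3 ≠ 0; then v_{j-1} := N · v_j for j = 3, …, 2.

Pick v_3 = (1, 0, 0, 0, 0)ᵀ.
Then v_2 = N · v_3 = (-1, -4, -1, -5, -8)ᵀ.
Then v_1 = N · v_2 = (-2, -2, 0, -2, -2)ᵀ.

Sanity check: (A − (6)·I) v_1 = (0, 0, 0, 0, 0)ᵀ = 0. ✓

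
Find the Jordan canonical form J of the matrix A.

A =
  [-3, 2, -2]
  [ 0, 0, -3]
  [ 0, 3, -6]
J_2(-3) ⊕ J_1(-3)

The characteristic polynomial is
  det(x·I − A) = x^3 + 9*x^2 + 27*x + 27 = (x + 3)^3

Eigenvalues and multiplicities (the geometric multiplicity of λ is n − rank(A − λI), which equals the number of Jordan blocks for λ):
  λ = -3: algebraic multiplicity = 3, geometric multiplicity = 2

Determining the block sizes for each eigenvalue:
  λ = -3: 2 blocks summing to 3 forces exactly one block of size 2 and the rest size 1 → block sizes [2, 1]

Assembling the blocks gives a Jordan form
J =
  [-3,  1,  0]
  [ 0, -3,  0]
  [ 0,  0, -3]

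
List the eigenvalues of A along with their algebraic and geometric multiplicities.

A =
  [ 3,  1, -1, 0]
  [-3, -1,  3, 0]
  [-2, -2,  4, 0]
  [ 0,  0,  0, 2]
λ = 2: alg = 4, geom = 3

Step 1 — factor the characteristic polynomial to read off the algebraic multiplicities:
  χ_A(x) = (x - 2)^4

Step 2 — compute geometric multiplicities via the rank-nullity identity g(λ) = n − rank(A − λI):
  rank(A − (2)·I) = 1, so dim ker(A − (2)·I) = n − 1 = 3

Summary:
  λ = 2: algebraic multiplicity = 4, geometric multiplicity = 3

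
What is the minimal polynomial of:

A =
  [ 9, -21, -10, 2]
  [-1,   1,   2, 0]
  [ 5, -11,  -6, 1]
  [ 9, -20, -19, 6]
x^4 - 10*x^3 + 25*x^2

The characteristic polynomial is χ_A(x) = x^2*(x - 5)^2, so the eigenvalues are known. The minimal polynomial is
  m_A(x) = Π_λ (x − λ)^{k_λ}
where k_λ is the size of the *largest* Jordan block for λ (equivalently, the smallest k with (A − λI)^k v = 0 for every generalised eigenvector v of λ).

  λ = 0: largest Jordan block has size 2, contributing (x − 0)^2
  λ = 5: largest Jordan block has size 2, contributing (x − 5)^2

So m_A(x) = x^2*(x - 5)^2 = x^4 - 10*x^3 + 25*x^2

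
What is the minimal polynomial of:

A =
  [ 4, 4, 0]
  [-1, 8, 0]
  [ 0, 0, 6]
x^2 - 12*x + 36

The characteristic polynomial is χ_A(x) = (x - 6)^3, so the eigenvalues are known. The minimal polynomial is
  m_A(x) = Π_λ (x − λ)^{k_λ}
where k_λ is the size of the *largest* Jordan block for λ (equivalently, the smallest k with (A − λI)^k v = 0 for every generalised eigenvector v of λ).

  λ = 6: largest Jordan block has size 2, contributing (x − 6)^2

So m_A(x) = (x - 6)^2 = x^2 - 12*x + 36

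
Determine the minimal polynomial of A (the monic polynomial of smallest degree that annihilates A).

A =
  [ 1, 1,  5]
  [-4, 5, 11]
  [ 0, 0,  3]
x^3 - 9*x^2 + 27*x - 27

The characteristic polynomial is χ_A(x) = (x - 3)^3, so the eigenvalues are known. The minimal polynomial is
  m_A(x) = Π_λ (x − λ)^{k_λ}
where k_λ is the size of the *largest* Jordan block for λ (equivalently, the smallest k with (A − λI)^k v = 0 for every generalised eigenvector v of λ).

  λ = 3: largest Jordan block has size 3, contributing (x − 3)^3

So m_A(x) = (x - 3)^3 = x^3 - 9*x^2 + 27*x - 27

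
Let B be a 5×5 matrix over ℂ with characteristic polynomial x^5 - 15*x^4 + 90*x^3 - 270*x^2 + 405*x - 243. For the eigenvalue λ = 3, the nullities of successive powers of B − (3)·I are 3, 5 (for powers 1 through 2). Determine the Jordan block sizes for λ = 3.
Block sizes for λ = 3: [2, 2, 1]

From the dimensions of kernels of powers, the number of Jordan blocks of size at least j is d_j − d_{j−1} where d_j = dim ker(N^j) (with d_0 = 0). Computing the differences gives [3, 2].
The number of blocks of size exactly k is (#blocks of size ≥ k) − (#blocks of size ≥ k + 1), so the partition is: 1 block(s) of size 1, 2 block(s) of size 2.
In nonincreasing order the block sizes are [2, 2, 1].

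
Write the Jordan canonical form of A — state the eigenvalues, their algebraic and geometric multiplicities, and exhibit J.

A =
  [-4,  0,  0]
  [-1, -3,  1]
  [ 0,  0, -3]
J_1(-4) ⊕ J_2(-3)

The characteristic polynomial is
  det(x·I − A) = x^3 + 10*x^2 + 33*x + 36 = (x + 3)^2*(x + 4)

Eigenvalues and multiplicities (the geometric multiplicity of λ is n − rank(A − λI), which equals the number of Jordan blocks for λ):
  λ = -4: algebraic multiplicity = 1, geometric multiplicity = 1
  λ = -3: algebraic multiplicity = 2, geometric multiplicity = 1

Determining the block sizes for each eigenvalue:
  λ = -4: one block (gm = 1), so the single block has size am = 1 → block sizes [1]
  λ = -3: one block (gm = 1), so the single block has size am = 2 → block sizes [2]

Assembling the blocks gives a Jordan form
J =
  [-4,  0,  0]
  [ 0, -3,  1]
  [ 0,  0, -3]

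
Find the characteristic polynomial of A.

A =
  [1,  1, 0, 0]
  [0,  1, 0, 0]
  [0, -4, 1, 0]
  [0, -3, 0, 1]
x^4 - 4*x^3 + 6*x^2 - 4*x + 1

Expanding det(x·I − A) (e.g. by cofactor expansion or by noting that A is similar to its Jordan form J, which has the same characteristic polynomial as A) gives
  χ_A(x) = x^4 - 4*x^3 + 6*x^2 - 4*x + 1
which factors as (x - 1)^4. The eigenvalues (with algebraic multiplicities) are λ = 1 with multiplicity 4.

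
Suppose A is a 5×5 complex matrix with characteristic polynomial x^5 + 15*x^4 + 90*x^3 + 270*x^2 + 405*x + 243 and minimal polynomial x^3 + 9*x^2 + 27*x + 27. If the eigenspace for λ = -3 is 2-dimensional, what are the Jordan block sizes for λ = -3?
Block sizes for λ = -3: [3, 2]

Step 1 — from the characteristic polynomial, algebraic multiplicity of λ = -3 is 5. From dim ker(A − (-3)·I) = 2, there are exactly 2 Jordan blocks for λ = -3.
Step 2 — from the minimal polynomial, the factor (x + 3)^3 tells us the largest block for λ = -3 has size 3.
Step 3 — with total size 5, 2 blocks, and largest block 3, the block sizes (in nonincreasing order) are [3, 2].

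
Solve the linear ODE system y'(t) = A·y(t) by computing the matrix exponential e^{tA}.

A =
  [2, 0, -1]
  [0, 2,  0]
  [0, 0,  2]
e^{tA} =
  [exp(2*t), 0, -t*exp(2*t)]
  [0, exp(2*t), 0]
  [0, 0, exp(2*t)]

Strategy: write A = P · J · P⁻¹ where J is a Jordan canonical form, so e^{tA} = P · e^{tJ} · P⁻¹, and e^{tJ} can be computed block-by-block.

A has Jordan form
J =
  [2, 1, 0]
  [0, 2, 0]
  [0, 0, 2]
(up to reordering of blocks).

Per-block formulas:
  For a 1×1 block at λ = 2: exp(t · [2]) = [e^(2t)].
  For a 2×2 Jordan block J_2(2): exp(t · J_2(2)) = e^(2t)·(I + t·N), where N is the 2×2 nilpotent shift.

After assembling e^{tJ} and conjugating by P, we get:

e^{tA} =
  [exp(2*t), 0, -t*exp(2*t)]
  [0, exp(2*t), 0]
  [0, 0, exp(2*t)]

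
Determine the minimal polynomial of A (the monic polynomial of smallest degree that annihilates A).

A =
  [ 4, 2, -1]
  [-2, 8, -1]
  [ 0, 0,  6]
x^2 - 12*x + 36

The characteristic polynomial is χ_A(x) = (x - 6)^3, so the eigenvalues are known. The minimal polynomial is
  m_A(x) = Π_λ (x − λ)^{k_λ}
where k_λ is the size of the *largest* Jordan block for λ (equivalently, the smallest k with (A − λI)^k v = 0 for every generalised eigenvector v of λ).

  λ = 6: largest Jordan block has size 2, contributing (x − 6)^2

So m_A(x) = (x - 6)^2 = x^2 - 12*x + 36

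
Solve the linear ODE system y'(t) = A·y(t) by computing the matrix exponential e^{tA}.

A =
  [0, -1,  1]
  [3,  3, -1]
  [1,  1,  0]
e^{tA} =
  [-t^2*exp(t)/2 - t*exp(t) + exp(t), -t*exp(t), -t^2*exp(t)/2 + t*exp(t)]
  [t^2*exp(t) + 3*t*exp(t), 2*t*exp(t) + exp(t), t^2*exp(t) - t*exp(t)]
  [t^2*exp(t)/2 + t*exp(t), t*exp(t), t^2*exp(t)/2 - t*exp(t) + exp(t)]

Strategy: write A = P · J · P⁻¹ where J is a Jordan canonical form, so e^{tA} = P · e^{tJ} · P⁻¹, and e^{tJ} can be computed block-by-block.

A has Jordan form
J =
  [1, 1, 0]
  [0, 1, 1]
  [0, 0, 1]
(up to reordering of blocks).

Per-block formulas:
  For a 3×3 Jordan block J_3(1): exp(t · J_3(1)) = e^(1t)·(I + t·N + (t^2/2)·N^2), where N is the 3×3 nilpotent shift.

After assembling e^{tJ} and conjugating by P, we get:

e^{tA} =
  [-t^2*exp(t)/2 - t*exp(t) + exp(t), -t*exp(t), -t^2*exp(t)/2 + t*exp(t)]
  [t^2*exp(t) + 3*t*exp(t), 2*t*exp(t) + exp(t), t^2*exp(t) - t*exp(t)]
  [t^2*exp(t)/2 + t*exp(t), t*exp(t), t^2*exp(t)/2 - t*exp(t) + exp(t)]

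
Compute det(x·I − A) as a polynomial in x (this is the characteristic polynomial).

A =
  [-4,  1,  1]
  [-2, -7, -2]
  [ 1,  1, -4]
x^3 + 15*x^2 + 75*x + 125

Expanding det(x·I − A) (e.g. by cofactor expansion or by noting that A is similar to its Jordan form J, which has the same characteristic polynomial as A) gives
  χ_A(x) = x^3 + 15*x^2 + 75*x + 125
which factors as (x + 5)^3. The eigenvalues (with algebraic multiplicities) are λ = -5 with multiplicity 3.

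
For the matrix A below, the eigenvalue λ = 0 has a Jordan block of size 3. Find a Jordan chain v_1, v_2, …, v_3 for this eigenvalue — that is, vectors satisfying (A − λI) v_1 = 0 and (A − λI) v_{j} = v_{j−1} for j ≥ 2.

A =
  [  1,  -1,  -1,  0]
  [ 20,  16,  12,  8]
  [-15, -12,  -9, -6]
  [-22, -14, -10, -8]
A Jordan chain for λ = 0 of length 3:
v_1 = (-4, -16, 12, 24)ᵀ
v_2 = (1, 20, -15, -22)ᵀ
v_3 = (1, 0, 0, 0)ᵀ

Let N = A − (0)·I. We want v_3 with N^3 v_3 = 0 but N^2 v_3 ≠ 0; then v_{j-1} := N · v_j for j = 3, …, 2.

Pick v_3 = (1, 0, 0, 0)ᵀ.
Then v_2 = N · v_3 = (1, 20, -15, -22)ᵀ.
Then v_1 = N · v_2 = (-4, -16, 12, 24)ᵀ.

Sanity check: (A − (0)·I) v_1 = (0, 0, 0, 0)ᵀ = 0. ✓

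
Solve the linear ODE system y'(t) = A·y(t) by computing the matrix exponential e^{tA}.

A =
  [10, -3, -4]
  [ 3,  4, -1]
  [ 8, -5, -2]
e^{tA} =
  [-5*t^2*exp(4*t)/2 + 6*t*exp(4*t) + exp(4*t), t^2*exp(4*t) - 3*t*exp(4*t), 3*t^2*exp(4*t)/2 - 4*t*exp(4*t)]
  [5*t^2*exp(4*t) + 3*t*exp(4*t), -2*t^2*exp(4*t) + exp(4*t), -3*t^2*exp(4*t) - t*exp(4*t)]
  [-15*t^2*exp(4*t)/2 + 8*t*exp(4*t), 3*t^2*exp(4*t) - 5*t*exp(4*t), 9*t^2*exp(4*t)/2 - 6*t*exp(4*t) + exp(4*t)]

Strategy: write A = P · J · P⁻¹ where J is a Jordan canonical form, so e^{tA} = P · e^{tJ} · P⁻¹, and e^{tJ} can be computed block-by-block.

A has Jordan form
J =
  [4, 1, 0]
  [0, 4, 1]
  [0, 0, 4]
(up to reordering of blocks).

Per-block formulas:
  For a 3×3 Jordan block J_3(4): exp(t · J_3(4)) = e^(4t)·(I + t·N + (t^2/2)·N^2), where N is the 3×3 nilpotent shift.

After assembling e^{tJ} and conjugating by P, we get:

e^{tA} =
  [-5*t^2*exp(4*t)/2 + 6*t*exp(4*t) + exp(4*t), t^2*exp(4*t) - 3*t*exp(4*t), 3*t^2*exp(4*t)/2 - 4*t*exp(4*t)]
  [5*t^2*exp(4*t) + 3*t*exp(4*t), -2*t^2*exp(4*t) + exp(4*t), -3*t^2*exp(4*t) - t*exp(4*t)]
  [-15*t^2*exp(4*t)/2 + 8*t*exp(4*t), 3*t^2*exp(4*t) - 5*t*exp(4*t), 9*t^2*exp(4*t)/2 - 6*t*exp(4*t) + exp(4*t)]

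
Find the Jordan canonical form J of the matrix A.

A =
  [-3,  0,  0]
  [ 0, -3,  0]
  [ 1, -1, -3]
J_2(-3) ⊕ J_1(-3)

The characteristic polynomial is
  det(x·I − A) = x^3 + 9*x^2 + 27*x + 27 = (x + 3)^3

Eigenvalues and multiplicities (the geometric multiplicity of λ is n − rank(A − λI), which equals the number of Jordan blocks for λ):
  λ = -3: algebraic multiplicity = 3, geometric multiplicity = 2

Determining the block sizes for each eigenvalue:
  λ = -3: 2 blocks summing to 3 forces exactly one block of size 2 and the rest size 1 → block sizes [2, 1]

Assembling the blocks gives a Jordan form
J =
  [-3,  1,  0]
  [ 0, -3,  0]
  [ 0,  0, -3]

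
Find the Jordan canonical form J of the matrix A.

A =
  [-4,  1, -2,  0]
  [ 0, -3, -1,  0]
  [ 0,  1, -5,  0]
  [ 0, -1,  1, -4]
J_3(-4) ⊕ J_1(-4)

The characteristic polynomial is
  det(x·I − A) = x^4 + 16*x^3 + 96*x^2 + 256*x + 256 = (x + 4)^4

Eigenvalues and multiplicities (the geometric multiplicity of λ is n − rank(A − λI), which equals the number of Jordan blocks for λ):
  λ = -4: algebraic multiplicity = 4, geometric multiplicity = 2

Determining the block sizes for each eigenvalue:
  λ = -4: with am = 4 and gm = 2, the partition is not yet determined (e.g. several partitions of 4 into 2 parts exist). Let N = A − (-4)·I. Computing rank(N^1) = 2, rank(N^2) = 1, rank(N^3) = 0; the number of blocks of size ≥ j is rank(N^{j−1}) − rank(N^j), giving [2, 1, 1]. So we have 1 block(s) of size 3, 1 block(s) of size 1 → block sizes [3, 1]

Assembling the blocks gives a Jordan form
J =
  [-4,  1,  0,  0]
  [ 0, -4,  1,  0]
  [ 0,  0, -4,  0]
  [ 0,  0,  0, -4]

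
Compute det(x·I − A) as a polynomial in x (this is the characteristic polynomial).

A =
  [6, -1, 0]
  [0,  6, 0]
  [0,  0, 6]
x^3 - 18*x^2 + 108*x - 216

Expanding det(x·I − A) (e.g. by cofactor expansion or by noting that A is similar to its Jordan form J, which has the same characteristic polynomial as A) gives
  χ_A(x) = x^3 - 18*x^2 + 108*x - 216
which factors as (x - 6)^3. The eigenvalues (with algebraic multiplicities) are λ = 6 with multiplicity 3.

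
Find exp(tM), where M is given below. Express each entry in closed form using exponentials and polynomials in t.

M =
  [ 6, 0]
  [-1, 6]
e^{tM} =
  [exp(6*t), 0]
  [-t*exp(6*t), exp(6*t)]

Strategy: write M = P · J · P⁻¹ where J is a Jordan canonical form, so e^{tM} = P · e^{tJ} · P⁻¹, and e^{tJ} can be computed block-by-block.

M has Jordan form
J =
  [6, 1]
  [0, 6]
(up to reordering of blocks).

Per-block formulas:
  For a 2×2 Jordan block J_2(6): exp(t · J_2(6)) = e^(6t)·(I + t·N), where N is the 2×2 nilpotent shift.

After assembling e^{tJ} and conjugating by P, we get:

e^{tM} =
  [exp(6*t), 0]
  [-t*exp(6*t), exp(6*t)]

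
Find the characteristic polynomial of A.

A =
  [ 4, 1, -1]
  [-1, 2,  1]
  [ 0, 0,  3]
x^3 - 9*x^2 + 27*x - 27

Expanding det(x·I − A) (e.g. by cofactor expansion or by noting that A is similar to its Jordan form J, which has the same characteristic polynomial as A) gives
  χ_A(x) = x^3 - 9*x^2 + 27*x - 27
which factors as (x - 3)^3. The eigenvalues (with algebraic multiplicities) are λ = 3 with multiplicity 3.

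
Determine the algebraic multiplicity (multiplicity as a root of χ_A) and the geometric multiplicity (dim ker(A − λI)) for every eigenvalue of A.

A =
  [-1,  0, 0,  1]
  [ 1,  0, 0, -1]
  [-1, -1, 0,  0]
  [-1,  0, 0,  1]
λ = 0: alg = 4, geom = 2

Step 1 — factor the characteristic polynomial to read off the algebraic multiplicities:
  χ_A(x) = x^4

Step 2 — compute geometric multiplicities via the rank-nullity identity g(λ) = n − rank(A − λI):
  rank(A − (0)·I) = 2, so dim ker(A − (0)·I) = n − 2 = 2

Summary:
  λ = 0: algebraic multiplicity = 4, geometric multiplicity = 2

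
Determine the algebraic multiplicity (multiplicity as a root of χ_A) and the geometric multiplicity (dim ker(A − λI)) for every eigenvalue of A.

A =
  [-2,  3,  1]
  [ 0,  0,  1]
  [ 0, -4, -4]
λ = -2: alg = 3, geom = 1

Step 1 — factor the characteristic polynomial to read off the algebraic multiplicities:
  χ_A(x) = (x + 2)^3

Step 2 — compute geometric multiplicities via the rank-nullity identity g(λ) = n − rank(A − λI):
  rank(A − (-2)·I) = 2, so dim ker(A − (-2)·I) = n − 2 = 1

Summary:
  λ = -2: algebraic multiplicity = 3, geometric multiplicity = 1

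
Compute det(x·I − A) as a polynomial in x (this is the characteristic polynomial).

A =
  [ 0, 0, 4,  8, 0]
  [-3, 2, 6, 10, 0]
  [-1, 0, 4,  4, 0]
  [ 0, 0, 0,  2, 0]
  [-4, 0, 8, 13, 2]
x^5 - 10*x^4 + 40*x^3 - 80*x^2 + 80*x - 32

Expanding det(x·I − A) (e.g. by cofactor expansion or by noting that A is similar to its Jordan form J, which has the same characteristic polynomial as A) gives
  χ_A(x) = x^5 - 10*x^4 + 40*x^3 - 80*x^2 + 80*x - 32
which factors as (x - 2)^5. The eigenvalues (with algebraic multiplicities) are λ = 2 with multiplicity 5.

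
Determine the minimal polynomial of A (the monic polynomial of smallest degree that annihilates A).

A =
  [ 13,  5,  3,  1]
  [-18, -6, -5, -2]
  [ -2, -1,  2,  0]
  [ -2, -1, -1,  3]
x^3 - 9*x^2 + 27*x - 27

The characteristic polynomial is χ_A(x) = (x - 3)^4, so the eigenvalues are known. The minimal polynomial is
  m_A(x) = Π_λ (x − λ)^{k_λ}
where k_λ is the size of the *largest* Jordan block for λ (equivalently, the smallest k with (A − λI)^k v = 0 for every generalised eigenvector v of λ).

  λ = 3: largest Jordan block has size 3, contributing (x − 3)^3

So m_A(x) = (x - 3)^3 = x^3 - 9*x^2 + 27*x - 27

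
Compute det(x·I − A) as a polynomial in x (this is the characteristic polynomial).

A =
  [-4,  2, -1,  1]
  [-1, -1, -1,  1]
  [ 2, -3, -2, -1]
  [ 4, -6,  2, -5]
x^4 + 12*x^3 + 54*x^2 + 108*x + 81

Expanding det(x·I − A) (e.g. by cofactor expansion or by noting that A is similar to its Jordan form J, which has the same characteristic polynomial as A) gives
  χ_A(x) = x^4 + 12*x^3 + 54*x^2 + 108*x + 81
which factors as (x + 3)^4. The eigenvalues (with algebraic multiplicities) are λ = -3 with multiplicity 4.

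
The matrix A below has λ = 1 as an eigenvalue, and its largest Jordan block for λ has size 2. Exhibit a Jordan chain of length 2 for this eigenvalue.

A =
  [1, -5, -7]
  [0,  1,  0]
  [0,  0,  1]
A Jordan chain for λ = 1 of length 2:
v_1 = (-5, 0, 0)ᵀ
v_2 = (0, 1, 0)ᵀ

Let N = A − (1)·I. We want v_2 with N^2 v_2 = 0 but N^1 v_2 ≠ 0; then v_{j-1} := N · v_j for j = 2, …, 2.

Pick v_2 = (0, 1, 0)ᵀ.
Then v_1 = N · v_2 = (-5, 0, 0)ᵀ.

Sanity check: (A − (1)·I) v_1 = (0, 0, 0)ᵀ = 0. ✓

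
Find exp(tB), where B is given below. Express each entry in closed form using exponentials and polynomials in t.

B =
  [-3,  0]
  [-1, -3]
e^{tB} =
  [exp(-3*t), 0]
  [-t*exp(-3*t), exp(-3*t)]

Strategy: write B = P · J · P⁻¹ where J is a Jordan canonical form, so e^{tB} = P · e^{tJ} · P⁻¹, and e^{tJ} can be computed block-by-block.

B has Jordan form
J =
  [-3,  1]
  [ 0, -3]
(up to reordering of blocks).

Per-block formulas:
  For a 2×2 Jordan block J_2(-3): exp(t · J_2(-3)) = e^(-3t)·(I + t·N), where N is the 2×2 nilpotent shift.

After assembling e^{tJ} and conjugating by P, we get:

e^{tB} =
  [exp(-3*t), 0]
  [-t*exp(-3*t), exp(-3*t)]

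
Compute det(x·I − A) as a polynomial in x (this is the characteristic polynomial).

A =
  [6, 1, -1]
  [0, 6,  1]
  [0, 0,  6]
x^3 - 18*x^2 + 108*x - 216

Expanding det(x·I − A) (e.g. by cofactor expansion or by noting that A is similar to its Jordan form J, which has the same characteristic polynomial as A) gives
  χ_A(x) = x^3 - 18*x^2 + 108*x - 216
which factors as (x - 6)^3. The eigenvalues (with algebraic multiplicities) are λ = 6 with multiplicity 3.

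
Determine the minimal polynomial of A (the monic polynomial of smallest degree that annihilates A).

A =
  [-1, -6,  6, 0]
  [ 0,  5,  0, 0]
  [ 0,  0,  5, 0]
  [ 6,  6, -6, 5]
x^2 - 4*x - 5

The characteristic polynomial is χ_A(x) = (x - 5)^3*(x + 1), so the eigenvalues are known. The minimal polynomial is
  m_A(x) = Π_λ (x − λ)^{k_λ}
where k_λ is the size of the *largest* Jordan block for λ (equivalently, the smallest k with (A − λI)^k v = 0 for every generalised eigenvector v of λ).

  λ = -1: largest Jordan block has size 1, contributing (x + 1)
  λ = 5: largest Jordan block has size 1, contributing (x − 5)

So m_A(x) = (x - 5)*(x + 1) = x^2 - 4*x - 5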